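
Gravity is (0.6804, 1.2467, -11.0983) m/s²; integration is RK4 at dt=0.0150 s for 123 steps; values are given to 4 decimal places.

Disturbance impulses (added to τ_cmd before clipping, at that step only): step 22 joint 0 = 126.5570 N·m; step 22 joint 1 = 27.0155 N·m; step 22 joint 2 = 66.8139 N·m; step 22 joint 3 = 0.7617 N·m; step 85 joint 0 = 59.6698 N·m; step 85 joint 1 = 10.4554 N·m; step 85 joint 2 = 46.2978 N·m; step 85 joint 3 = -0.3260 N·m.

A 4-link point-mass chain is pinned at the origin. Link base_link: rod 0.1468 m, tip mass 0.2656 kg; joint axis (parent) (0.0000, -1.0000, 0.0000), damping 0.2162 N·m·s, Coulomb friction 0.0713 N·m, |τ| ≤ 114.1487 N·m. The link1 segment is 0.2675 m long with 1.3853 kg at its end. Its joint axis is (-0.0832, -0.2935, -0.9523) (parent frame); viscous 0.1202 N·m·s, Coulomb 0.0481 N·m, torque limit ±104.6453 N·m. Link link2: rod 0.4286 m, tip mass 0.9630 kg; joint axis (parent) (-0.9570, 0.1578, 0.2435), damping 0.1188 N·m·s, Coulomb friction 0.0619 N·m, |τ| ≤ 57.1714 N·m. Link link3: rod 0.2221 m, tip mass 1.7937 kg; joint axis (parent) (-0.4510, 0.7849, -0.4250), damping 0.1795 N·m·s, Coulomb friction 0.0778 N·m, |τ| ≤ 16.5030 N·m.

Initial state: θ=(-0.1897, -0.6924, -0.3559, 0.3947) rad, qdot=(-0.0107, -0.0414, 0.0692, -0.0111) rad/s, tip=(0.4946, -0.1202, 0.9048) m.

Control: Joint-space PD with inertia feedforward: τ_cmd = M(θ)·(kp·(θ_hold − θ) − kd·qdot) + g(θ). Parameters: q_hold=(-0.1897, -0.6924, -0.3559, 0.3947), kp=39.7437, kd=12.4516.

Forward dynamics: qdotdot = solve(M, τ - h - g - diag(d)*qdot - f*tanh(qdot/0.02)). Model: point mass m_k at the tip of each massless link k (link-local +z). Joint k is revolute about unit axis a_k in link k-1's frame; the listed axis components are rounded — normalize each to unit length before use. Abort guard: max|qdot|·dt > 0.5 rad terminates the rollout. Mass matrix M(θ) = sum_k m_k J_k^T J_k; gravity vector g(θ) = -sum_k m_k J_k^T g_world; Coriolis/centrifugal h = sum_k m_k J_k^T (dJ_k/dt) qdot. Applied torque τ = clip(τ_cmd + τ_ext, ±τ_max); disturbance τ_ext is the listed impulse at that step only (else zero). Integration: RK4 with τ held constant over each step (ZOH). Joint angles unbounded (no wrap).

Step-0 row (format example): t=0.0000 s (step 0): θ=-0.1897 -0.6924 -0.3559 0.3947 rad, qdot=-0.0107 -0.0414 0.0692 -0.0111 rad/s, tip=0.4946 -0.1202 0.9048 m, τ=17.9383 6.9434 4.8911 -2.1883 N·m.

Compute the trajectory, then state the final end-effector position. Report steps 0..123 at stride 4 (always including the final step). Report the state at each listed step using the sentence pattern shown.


t=0.0600 s (step 4): θ=-0.1902 -0.6935 -0.3532 0.3953 rad, qdot=0.0002 -0.0233 0.0206 -0.0011 rad/s, tip=0.4950 -0.1183 0.9049 m, τ=17.7934 6.7275 5.2340 -2.1026 N·m.
t=0.1200 s (step 8): θ=-0.1904 -0.6936 -0.3525 0.3959 rad, qdot=0.0026 -0.0103 0.0010 -0.0030 rad/s, tip=0.4952 -0.1178 0.9050 m, τ=17.7181 6.6184 5.4122 -2.0564 N·m.
t=0.1800 s (step 12): θ=-0.1905 -0.6931 -0.3525 0.3964 rad, qdot=0.0027 -0.0035 -0.0057 -0.0050 rad/s, tip=0.4952 -0.1178 0.9049 m, τ=17.6757 6.5676 5.4917 -2.0350 N·m.
t=0.2400 s (step 16): θ=-0.1906 -0.6924 -0.3528 0.3968 rad, qdot=0.0030 -0.0016 -0.0079 -0.0059 rad/s, tip=0.4951 -0.1181 0.9049 m, τ=17.6517 6.5449 5.5264 -2.0258 N·m.
t=0.3000 s (step 20): θ=-0.1907 -0.6917 -0.3531 0.3971 rad, qdot=0.0031 -0.0015 -0.0081 -0.0062 rad/s, tip=0.4950 -0.1184 0.9049 m, τ=17.6384 6.5354 5.5412 -2.0224 N·m.
t=0.3600 s (step 24): θ=-0.2147 -0.5959 -0.3213 0.4595 rad, qdot=-0.7644 3.2690 1.1198 1.8094 rad/s, tip=0.4858 -0.1107 0.9111 m, τ=1.6049 1.9447 -3.4623 -2.1074 N·m.
t=0.4200 s (step 28): θ=-0.2284 -0.5151 -0.2879 0.4934 rad, qdot=0.0535 0.2109 0.1983 -0.0306 rad/s, tip=0.4713 -0.1009 0.9208 m, τ=8.9249 3.8935 -0.3865 -2.2705 N·m.
t=0.4800 s (step 32): θ=-0.2248 -0.5135 -0.2840 0.4915 rad, qdot=0.0336 -0.0322 -0.0194 -0.0277 rad/s, tip=0.4668 -0.0991 0.9237 m, τ=12.9798 4.9228 1.6598 -2.4291 N·m.
t=0.5400 s (step 36): θ=-0.2246 -0.5152 -0.2874 0.4903 rad, qdot=-0.0114 -0.0502 -0.0884 -0.0246 rad/s, tip=0.4674 -0.1010 0.9231 m, τ=15.2117 5.5087 2.8073 -2.4962 N·m.
t=0.6000 s (step 40): θ=-0.2259 -0.5181 -0.2935 0.4894 rad, qdot=-0.0263 -0.0619 -0.1124 -0.0176 rad/s, tip=0.4702 -0.1043 0.9209 m, τ=16.4130 5.8528 3.4703 -2.5250 N·m.
t=0.6600 s (step 44): θ=-0.2277 -0.5218 -0.3003 0.4886 rad, qdot=-0.0272 -0.0718 -0.1123 -0.0176 rad/s, tip=0.4737 -0.1078 0.9183 m, τ=17.0625 6.0665 3.8517 -2.5340 N·m.
t=0.7200 s (step 48): θ=-0.2293 -0.5259 -0.3067 0.4878 rad, qdot=-0.0245 -0.0723 -0.1001 -0.0174 rad/s, tip=0.4771 -0.1110 0.9157 m, τ=17.4072 6.2025 4.0670 -2.5343 N·m.
t=0.7800 s (step 52): θ=-0.2308 -0.5298 -0.3121 0.4870 rad, qdot=-0.0208 -0.0672 -0.0834 -0.0172 rad/s, tip=0.4802 -0.1136 0.9134 m, τ=17.5842 6.2907 4.1845 -2.5309 N·m.
t=0.8400 s (step 56): θ=-0.2320 -0.5332 -0.3166 0.4863 rad, qdot=-0.0172 -0.0595 -0.0664 -0.0172 rad/s, tip=0.4829 -0.1157 0.9114 m, τ=17.6701 6.3486 4.2453 -2.5262 N·m.
t=0.9000 s (step 60): θ=-0.2330 -0.5362 -0.3201 0.4856 rad, qdot=-0.0138 -0.0520 -0.0512 -0.0175 rad/s, tip=0.4851 -0.1174 0.9098 m, τ=17.7076 6.3872 4.2741 -2.5212 N·m.
t=0.9600 s (step 64): θ=-0.2339 -0.5388 -0.3227 0.4850 rad, qdot=-0.0101 -0.0473 -0.0390 -0.0190 rad/s, tip=0.4870 -0.1186 0.9085 m, τ=17.7205 6.4131 4.2866 -2.5162 N·m.
t=1.0200 s (step 68): θ=-0.2345 -0.5410 -0.3247 0.4842 rad, qdot=-0.0054 -0.0475 -0.0304 -0.0219 rad/s, tip=0.4884 -0.1194 0.9075 m, τ=17.7227 6.4313 4.2934 -2.5112 N·m.
t=1.0800 s (step 72): θ=-0.2350 -0.5431 -0.3262 0.4835 rad, qdot=-0.0004 -0.0506 -0.0246 -0.0250 rad/s, tip=0.4896 -0.1201 0.9067 m, τ=17.7218 6.4445 4.3009 -2.5061 N·m.
t=1.1400 s (step 76): θ=-0.2352 -0.5451 -0.3274 0.4827 rad, qdot=0.0036 -0.0527 -0.0205 -0.0271 rad/s, tip=0.4905 -0.1205 0.9060 m, τ=17.7206 6.4539 4.3115 -2.5007 N·m.
t=1.2000 s (step 80): θ=-0.2353 -0.5471 -0.3283 0.4819 rad, qdot=0.0066 -0.0535 -0.0174 -0.0281 rad/s, tip=0.4913 -0.1208 0.9056 m, τ=17.7190 6.4604 4.3248 -2.4951 N·m.
t=1.2600 s (step 84): θ=-0.2352 -0.5490 -0.3291 0.4811 rad, qdot=0.0088 -0.0535 -0.0152 -0.0287 rad/s, tip=0.4919 -0.1210 0.9052 m, τ=17.7171 6.4648 4.3397 -2.4894 N·m.
t=1.3200 s (step 88): θ=-0.2190 -0.5840 -0.3120 0.4489 rad, qdot=0.2301 -0.3986 0.3915 -0.4114 rad/s, tip=0.4836 -0.1093 0.9140 m, τ=9.2085 4.8900 -2.0951 -2.4745 N·m.
t=1.3800 s (step 92): θ=-0.2132 -0.5897 -0.2964 0.4418 rad, qdot=0.0420 -0.0256 0.1267 -0.0159 rad/s, tip=0.4774 -0.1002 0.9197 m, τ=13.1222 5.4484 0.9492 -2.4469 N·m.
t=1.4400 s (step 96): θ=-0.2121 -0.5909 -0.2938 0.4418 rad, qdot=0.0100 -0.0472 -0.0269 -0.0195 rad/s, tip=0.4763 -0.0985 0.9206 m, τ=15.3106 5.7846 2.6964 -2.3861 N·m.
t=1.5000 s (step 100): θ=-0.2125 -0.5925 -0.2973 0.4413 rad, qdot=-0.0048 -0.0553 -0.0878 -0.0261 rad/s, tip=0.4776 -0.1002 0.9195 m, τ=16.4943 6.0023 3.6516 -2.3472 N·m.
t=1.5600 s (step 104): θ=-0.2134 -0.5945 -0.3031 0.4408 rad, qdot=-0.0084 -0.0587 -0.1075 -0.0241 rad/s, tip=0.4799 -0.1033 0.9176 m, τ=17.1247 6.1445 4.1965 -2.3212 N·m.
t=1.6200 s (step 108): θ=-0.2143 -0.5967 -0.3093 0.4404 rad, qdot=-0.0081 -0.0583 -0.1052 -0.0234 rad/s, tip=0.4823 -0.1066 0.9155 m, τ=17.4548 6.2426 4.5016 -2.3035 N·m.
t=1.6800 s (step 112): θ=-0.2151 -0.5988 -0.3150 0.4400 rad, qdot=-0.0062 -0.0562 -0.0933 -0.0233 rad/s, tip=0.4845 -0.1095 0.9136 m, τ=17.6219 6.3129 4.6671 -2.2919 N·m.
t=1.7400 s (step 116): θ=-0.2159 -0.6007 -0.3200 0.4396 rad, qdot=-0.0040 -0.0530 -0.0782 -0.0234 rad/s, tip=0.4864 -0.1121 0.9119 m, τ=17.7019 6.3643 4.7530 -2.2844 N·m.
t=1.8000 s (step 120): θ=-0.2165 -0.6024 -0.3240 0.4392 rad, qdot=-0.0017 -0.0500 -0.0635 -0.0237 rad/s, tip=0.4881 -0.1141 0.9105 m, τ=17.7362 6.4024 4.7947 -2.2795 N·m.
t=1.8450 s (step 123): θ=-0.2168 -0.6036 -0.3264 0.4389 rad, qdot=-0.0000 -0.0481 -0.0536 -0.0240 rad/s, tip=0.4891 -0.1154 0.9096 m.
final tip position (m): 0.4891 -0.1154 0.9096


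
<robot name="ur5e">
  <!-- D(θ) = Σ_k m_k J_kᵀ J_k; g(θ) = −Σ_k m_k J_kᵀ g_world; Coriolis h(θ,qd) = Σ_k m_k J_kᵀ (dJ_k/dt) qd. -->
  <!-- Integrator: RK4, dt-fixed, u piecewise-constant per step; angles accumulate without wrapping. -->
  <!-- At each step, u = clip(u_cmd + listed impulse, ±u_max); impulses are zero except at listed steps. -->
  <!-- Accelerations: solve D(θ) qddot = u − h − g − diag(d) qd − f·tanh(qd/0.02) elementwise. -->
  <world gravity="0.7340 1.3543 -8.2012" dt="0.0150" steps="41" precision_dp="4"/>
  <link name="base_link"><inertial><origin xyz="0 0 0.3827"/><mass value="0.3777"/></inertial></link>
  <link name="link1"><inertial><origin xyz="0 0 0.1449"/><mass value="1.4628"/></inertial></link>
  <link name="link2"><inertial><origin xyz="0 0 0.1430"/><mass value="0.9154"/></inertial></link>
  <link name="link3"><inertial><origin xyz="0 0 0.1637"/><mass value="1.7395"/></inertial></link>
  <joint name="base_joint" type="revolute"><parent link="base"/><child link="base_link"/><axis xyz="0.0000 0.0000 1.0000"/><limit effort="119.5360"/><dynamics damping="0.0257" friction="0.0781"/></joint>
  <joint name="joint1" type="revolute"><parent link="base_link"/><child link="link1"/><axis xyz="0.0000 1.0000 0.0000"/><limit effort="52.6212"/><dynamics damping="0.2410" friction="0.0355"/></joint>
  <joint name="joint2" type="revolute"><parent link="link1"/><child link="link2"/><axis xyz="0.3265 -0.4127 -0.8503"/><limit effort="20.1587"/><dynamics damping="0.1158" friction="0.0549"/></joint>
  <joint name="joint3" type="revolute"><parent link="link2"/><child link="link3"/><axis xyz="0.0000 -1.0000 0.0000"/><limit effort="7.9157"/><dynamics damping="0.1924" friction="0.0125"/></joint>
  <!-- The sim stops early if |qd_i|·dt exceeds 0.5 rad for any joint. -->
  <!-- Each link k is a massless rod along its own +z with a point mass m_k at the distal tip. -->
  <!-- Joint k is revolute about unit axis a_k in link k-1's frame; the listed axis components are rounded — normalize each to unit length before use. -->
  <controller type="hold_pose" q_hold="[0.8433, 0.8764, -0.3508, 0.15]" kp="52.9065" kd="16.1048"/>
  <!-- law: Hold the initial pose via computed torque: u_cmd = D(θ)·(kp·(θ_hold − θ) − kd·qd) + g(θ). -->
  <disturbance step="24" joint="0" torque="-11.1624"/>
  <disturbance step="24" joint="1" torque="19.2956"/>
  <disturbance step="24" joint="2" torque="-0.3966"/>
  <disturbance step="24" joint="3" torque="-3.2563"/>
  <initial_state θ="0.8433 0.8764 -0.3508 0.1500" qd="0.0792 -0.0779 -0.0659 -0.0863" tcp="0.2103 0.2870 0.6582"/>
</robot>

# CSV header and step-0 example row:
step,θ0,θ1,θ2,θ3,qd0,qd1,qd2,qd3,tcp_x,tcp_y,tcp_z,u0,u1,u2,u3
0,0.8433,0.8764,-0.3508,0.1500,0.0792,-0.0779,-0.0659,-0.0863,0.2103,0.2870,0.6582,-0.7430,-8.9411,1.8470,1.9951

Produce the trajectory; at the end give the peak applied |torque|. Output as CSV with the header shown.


step,θ0,θ1,θ2,θ3,qd0,qd1,qd2,qd3,tcp_x,tcp_y,tcp_z,u0,u1,u2,u3
1,0.8447,0.8756,-0.3501,0.1485,0.0270,-0.0611,-0.1924,0.0269,0.2098,0.2872,0.6584,-0.6313,-9.0190,1.8317,1.9953
2,0.8457,0.8751,-0.3500,0.1479,0.0073,-0.0441,-0.1978,0.0593,0.2095,0.2874,0.6585,-0.5437,-9.0822,1.8180,1.9991
3,0.8465,0.8748,-0.3497,0.1475,-0.0070,-0.0324,-0.1948,0.0739,0.2092,0.2875,0.6586,-0.4748,-9.1320,1.8076,2.0033
4,0.8472,0.8747,-0.3493,0.1472,-0.0188,-0.0250,-0.1942,0.0812,0.2091,0.2876,0.6586,-0.4215,-9.1705,1.8001,2.0072
5,0.8477,0.8746,-0.3487,0.1470,-0.0281,-0.0199,-0.1937,0.0848,0.2089,0.2876,0.6587,-0.3800,-9.2010,1.7945,2.0107
6,0.8481,0.8747,-0.3480,0.1468,-0.0355,-0.0163,-0.1935,0.0864,0.2089,0.2877,0.6587,-0.3471,-9.2252,1.7903,2.0138
7,0.8484,0.8748,-0.3473,0.1466,-0.0414,-0.0138,-0.1936,0.0870,0.2088,0.2877,0.6587,-0.3209,-9.2445,1.7872,2.0163
8,0.8486,0.8749,-0.3467,0.1464,-0.0460,-0.0122,-0.1940,0.0871,0.2088,0.2877,0.6587,-0.3000,-9.2600,1.7848,2.0185
9,0.8488,0.8750,-0.3460,0.1462,-0.0497,-0.0111,-0.1944,0.0870,0.2089,0.2877,0.6587,-0.2834,-9.2723,1.7830,2.0203
10,0.8489,0.8752,-0.3454,0.1460,-0.0524,-0.0103,-0.1949,0.0868,0.2089,0.2878,0.6586,-0.2702,-9.2821,1.7817,2.0218
11,0.8490,0.8753,-0.3448,0.1458,-0.0545,-0.0099,-0.1953,0.0866,0.2089,0.2878,0.6586,-0.2598,-9.2900,1.7807,2.0230
12,0.8490,0.8755,-0.3441,0.1456,-0.0561,-0.0097,-0.1957,0.0864,0.2090,0.2877,0.6586,-0.2516,-9.2963,1.7801,2.0241
13,0.8490,0.8757,-0.3435,0.1454,-0.0571,-0.0096,-0.1960,0.0863,0.2091,0.2877,0.6585,-0.2452,-9.3014,1.7798,2.0250
14,0.8491,0.8759,-0.3429,0.1452,-0.0579,-0.0096,-0.1964,0.0862,0.2091,0.2877,0.6585,-0.2403,-9.3055,1.7796,2.0257
15,0.8491,0.8760,-0.3423,0.1450,-0.0583,-0.0097,-0.1967,0.0862,0.2092,0.2877,0.6585,-0.2364,-9.3088,1.7796,2.0264
16,0.8491,0.8762,-0.3417,0.1448,-0.0586,-0.0099,-0.1969,0.0862,0.2092,0.2877,0.6584,-0.2336,-9.3114,1.7797,2.0270
17,0.8491,0.8764,-0.3411,0.1446,-0.0587,-0.0101,-0.1972,0.0862,0.2093,0.2877,0.6584,-0.2314,-9.3136,1.7800,2.0275
18,0.8491,0.8765,-0.3405,0.1444,-0.0586,-0.0103,-0.1975,0.0863,0.2094,0.2877,0.6584,-0.2299,-9.3153,1.7803,2.0279
19,0.8491,0.8767,-0.3399,0.1442,-0.0585,-0.0106,-0.1977,0.0863,0.2094,0.2877,0.6583,-0.2288,-9.3167,1.7807,2.0283
20,0.8491,0.8768,-0.3394,0.1440,-0.0582,-0.0108,-0.1980,0.0864,0.2095,0.2877,0.6583,-0.2280,-9.3179,1.7811,2.0287
21,0.8491,0.8770,-0.3388,0.1438,-0.0580,-0.0111,-0.1982,0.0865,0.2096,0.2877,0.6583,-0.2276,-9.3189,1.7816,2.0290
22,0.8491,0.8771,-0.3382,0.1436,-0.0577,-0.0114,-0.1984,0.0866,0.2096,0.2877,0.6583,-0.2274,-9.3197,1.7821,2.0294
23,0.8491,0.8773,-0.3376,0.1434,-0.0574,-0.0117,-0.1987,0.0867,0.2097,0.2876,0.6582,-0.2273,-9.3204,1.7826,2.0297
24,0.8491,0.8774,-0.3371,0.1432,-0.0570,-0.0120,-0.1989,0.0868,0.2097,0.2876,0.6582,-11.3898,9.9746,1.3865,-1.2264
25,0.8465,0.8846,-0.3340,0.1502,-0.3705,0.9268,0.2966,0.9272,0.2117,0.2875,0.6568,2.5125,-14.0896,1.9014,2.8641
26,0.8412,0.8960,-0.3315,0.1607,-0.3523,0.5975,0.0070,0.5109,0.2152,0.2873,0.6542,1.9287,-13.1341,1.9223,2.7374
27,0.8369,0.9036,-0.3295,0.1653,-0.2705,0.3977,-0.0028,0.2388,0.2177,0.2872,0.6522,1.4566,-12.3668,1.9171,2.6160
28,0.8338,0.9087,-0.3277,0.1669,-0.2147,0.2521,-0.0710,0.1150,0.2195,0.2872,0.6507,1.0800,-11.7491,1.9065,2.5080
29,0.8317,0.9119,-0.3261,0.1670,-0.1682,0.1506,-0.1318,0.0698,0.2208,0.2872,0.6497,0.7783,-11.2538,1.8938,2.4138
30,0.8302,0.9140,-0.3251,0.1665,-0.1231,0.0792,-0.1498,0.0418,0.2216,0.2872,0.6490,0.5356,-10.8551,1.8807,2.3350
31,0.8294,0.9150,-0.3242,0.1656,-0.0882,0.0264,-0.1675,0.0323,0.2221,0.2872,0.6486,0.3430,-10.5352,1.8690,2.2701
32,0.8290,0.9154,-0.3236,0.1648,-0.0692,-0.0141,-0.2110,0.0451,0.2224,0.2872,0.6484,0.1975,-10.2852,1.8588,2.2176
33,0.8290,0.9154,-0.3232,0.1640,-0.0489,-0.0407,-0.2215,0.0517,0.2224,0.2872,0.6484,0.0827,-10.0883,1.8498,2.1754
34,0.8293,0.9150,-0.3228,0.1633,-0.0295,-0.0573,-0.2144,0.0565,0.2223,0.2872,0.6484,-0.0087,-9.9331,1.8424,2.1415
35,0.8298,0.9144,-0.3224,0.1627,-0.0142,-0.0685,-0.2066,0.0617,0.2221,0.2873,0.6486,-0.0810,-9.8099,1.8366,2.1143
36,0.8305,0.9136,-0.3219,0.1621,-0.0036,-0.0767,-0.2025,0.0660,0.2218,0.2873,0.6489,-0.1371,-9.7113,1.8317,2.0924
37,0.8313,0.9127,-0.3215,0.1617,0.0031,-0.0828,-0.2011,0.0689,0.2214,0.2873,0.6492,-0.1796,-9.6320,1.8274,2.0749
38,0.8321,0.9118,-0.3212,0.1614,0.0072,-0.0871,-0.2009,0.0706,0.2210,0.2873,0.6495,-0.2115,-9.5684,1.8236,2.0609
39,0.8330,0.9107,-0.3209,0.1610,0.0094,-0.0898,-0.2009,0.0716,0.2206,0.2873,0.6499,-0.2353,-9.5176,1.8203,2.0497
40,0.8340,0.9097,-0.3206,0.1607,0.0103,-0.0910,-0.2009,0.0722,0.2202,0.2873,0.6502,-0.2530,-9.4771,1.8175,2.0409
41,0.8349,0.9086,-0.3204,0.1604,0.0102,-0.0911,-0.2010,0.0727,0.2198,0.2873,0.6506,,,,
# max |u| (N·m): 14.0896


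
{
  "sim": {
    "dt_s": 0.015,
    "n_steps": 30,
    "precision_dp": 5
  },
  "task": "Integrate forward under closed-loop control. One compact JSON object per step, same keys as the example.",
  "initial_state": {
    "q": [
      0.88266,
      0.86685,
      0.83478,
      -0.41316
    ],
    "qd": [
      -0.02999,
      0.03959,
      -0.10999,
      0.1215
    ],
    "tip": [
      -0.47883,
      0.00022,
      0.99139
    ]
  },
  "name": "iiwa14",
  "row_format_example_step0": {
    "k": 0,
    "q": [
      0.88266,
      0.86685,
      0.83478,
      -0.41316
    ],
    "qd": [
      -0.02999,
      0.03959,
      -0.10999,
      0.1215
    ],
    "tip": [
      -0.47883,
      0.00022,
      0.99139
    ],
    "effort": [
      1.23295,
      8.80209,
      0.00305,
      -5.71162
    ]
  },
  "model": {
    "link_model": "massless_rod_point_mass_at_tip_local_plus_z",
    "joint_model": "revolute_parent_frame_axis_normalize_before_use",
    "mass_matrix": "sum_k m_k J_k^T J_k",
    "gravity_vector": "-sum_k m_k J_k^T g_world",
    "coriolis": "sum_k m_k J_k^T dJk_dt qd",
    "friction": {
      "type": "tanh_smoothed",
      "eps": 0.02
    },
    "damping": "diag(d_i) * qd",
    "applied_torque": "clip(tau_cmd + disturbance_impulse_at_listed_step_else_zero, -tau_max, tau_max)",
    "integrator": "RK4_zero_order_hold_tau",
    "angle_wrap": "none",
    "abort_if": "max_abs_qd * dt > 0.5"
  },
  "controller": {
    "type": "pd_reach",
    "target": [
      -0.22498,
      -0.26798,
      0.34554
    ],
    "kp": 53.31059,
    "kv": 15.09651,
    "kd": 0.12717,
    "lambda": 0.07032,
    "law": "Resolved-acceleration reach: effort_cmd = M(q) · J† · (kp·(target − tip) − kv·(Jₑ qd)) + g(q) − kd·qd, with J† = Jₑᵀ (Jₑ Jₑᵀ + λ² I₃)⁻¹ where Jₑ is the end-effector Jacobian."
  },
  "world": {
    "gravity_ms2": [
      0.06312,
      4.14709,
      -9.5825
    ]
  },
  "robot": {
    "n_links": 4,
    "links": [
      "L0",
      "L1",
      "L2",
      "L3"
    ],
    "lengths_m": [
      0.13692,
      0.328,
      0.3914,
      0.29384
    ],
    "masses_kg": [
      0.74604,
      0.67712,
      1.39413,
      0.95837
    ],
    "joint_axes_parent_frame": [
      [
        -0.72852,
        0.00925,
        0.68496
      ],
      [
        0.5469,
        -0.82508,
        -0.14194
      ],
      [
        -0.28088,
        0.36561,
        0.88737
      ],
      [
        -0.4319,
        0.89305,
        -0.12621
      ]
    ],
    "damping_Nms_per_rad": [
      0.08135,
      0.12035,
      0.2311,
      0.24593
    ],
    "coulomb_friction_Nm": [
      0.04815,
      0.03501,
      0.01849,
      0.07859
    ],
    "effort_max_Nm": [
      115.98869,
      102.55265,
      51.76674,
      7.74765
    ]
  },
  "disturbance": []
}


{"k":1,"q":[0.89752,0.87306,0.84251,-0.43126],"qd":[2.08576,0.80183,1.01527,-2.42782],"tip":[-0.47853,-0.00214,0.98959],"effort":[0.95505,7.14441,0.1344,-4.49763]}
{"k":2,"q":[0.94542,0.89083,0.86163,-0.47993],"qd":[4.39666,1.59805,1.46941,-3.98159],"tip":[-0.47674,-0.00676,0.98474],"effort":[-1.56253,11.5296,-0.71586,-3.85097]}
{"k":3,"q":[1.0274,0.92142,0.88801,-0.54608],"qd":[6.61601,2.51865,2.05167,-4.77612],"tip":[-0.47246,-0.01198,0.97759],"effort":[-6.05298,21.02294,-2.47471,-3.42966]}
{"k":4,"q":[1.13808,0.96641,0.92845,-0.61968],"qd":[8.0948,3.47829,3.42844,-5.03261],"tip":[-0.4646,-0.01628,0.96901],"effort":[-11.41145,32.89525,-4.55738,-2.90908]}
{"k":5,"q":[1.25887,1.02367,0.99666,-0.69577],"qd":[7.83109,4.07772,5.67285,-5.17999],"tip":[-0.45313,-0.01864,0.95972],"effort":[-15.15457,40.91085,-5.71556,-2.06596]}
{"k":6,"q":[1.36348,1.08541,1.09766,-0.77521],"qd":[6.05934,4.08753,7.62429,-5.46232],"tip":[-0.4399,-0.01967,0.94946],"effort":[-15.48761,40.72182,-5.25358,-1.06601]}
{"k":7,"q":[1.43895,1.14464,1.22031,-0.85915],"qd":[4.04552,3.79464,8.56739,-5.73715],"tip":[-0.42717,-0.02121,0.93737],"effort":[-13.66672,35.68902,-4.17739,-0.28593]}
{"k":8,"q":[1.48713,1.19912,1.35058,-0.94621],"qd":[2.42281,3.47771,8.72,-5.86849],"tip":[-0.41607,-0.02464,0.92301],"effort":[-11.10837,29.29744,-3.38197,0.15495]}
{"k":9,"q":[1.51475,1.24938,1.47926,-1.03391],"qd":[1.28681,3.23619,8.4109,-5.82643],"tip":[-0.40678,-0.0305,0.90641],"effort":[-8.4109,22.81115,-3.03595,0.34193]}
{"k":10,"q":[1.52849,1.29662,1.60127,-1.11987],"qd":[0.55708,3.07371,7.85857,-5.64159],"tip":[-0.39905,-0.03877,0.88793],"effort":[-5.84498,16.70803,-3.01516,0.39522]}
{"k":11,"q":[1.53356,1.34184,1.71407,-1.20231],"qd":[0.12118,2.96523,7.19651,-5.36225],"tip":[-0.39252,-0.04916,0.86806],"effort":[-3.55426,11.26178,-3.16534,0.40276]}
{"k":12,"q":[1.53366,1.38568,1.8167,-1.28014],"qd":[-0.10719,2.88907,6.50725,-5.02821],"tip":[-0.38681,-0.06123,0.84726],"effort":[-1.60802,6.64327,-3.37739,0.41291]}
{"k":13,"q":[1.53141,1.42853,1.90916,-1.35279],"qd":[-0.20051,2.82753,5.84156,-4.67304],"tip":[-0.3816,-0.07448,0.82599],"effort":[-0.00473,2.87661,-3.58907,0.44688]}
{"k":14,"q":[1.52829,1.47045,1.992,-1.42014],"qd":[-0.22436,2.76586,5.22334,-4.32361],"tip":[-0.37664,-0.08848,0.8046],"effort":[1.30844,-0.1511,-3.77101,0.50923]}
{"k":15,"q":[1.52512,1.51143,2.06603,-1.48239],"qd":[-0.20693,2.7,4.66336,-3.99044],"tip":[-0.37176,-0.10282,0.78335],"effort":[2.37296,-2.53489,-3.91482,0.59589]}
{"k":16,"q":[1.52239,1.55139,2.13214,-1.5398],"qd":[-0.16625,2.62851,4.16469,-3.67923],"tip":[-0.36686,-0.11717,0.76245],"effort":[3.23132,-4.3833,-4.0218,0.70053]}
{"k":17,"q":[1.52035,1.59023,2.19124,-1.59275],"qd":[-0.11374,2.55134,3.72581,-3.39246],"tip":[-0.36189,-0.13128,0.74205],"effort":[3.9218,-5.8002,-4.0974,0.8167]}
{"k":18,"q":[1.51913,1.62788,2.24418,-1.64158],"qd":[-0.0566,2.46914,3.34263,-3.13056],"tip":[-0.35682,-0.14493,0.72225],"effort":[4.47688,-6.87644,-4.14818,0.93883]}
{"k":19,"q":[1.51875,1.66427,2.29177,-1.68667],"qd":[-0.00105,2.38246,3.00905,-2.89329],"tip":[-0.35166,-0.15799,0.70312],"effort":[4.9251,-7.69262,-4.18031,1.06257]}
{"k":20,"q":[1.51913,1.69932,2.33466,-1.72841],"qd":[0.04474,2.29111,2.71621,-2.68079],"tip":[-0.34642,-0.17035,0.68469],"effort":[5.29405,-8.32625,-4.19907,1.18471]}
{"k":21,"q":[1.52015,1.73298,2.37346,-1.76711],"qd":[0.08682,2.19763,2.46141,-2.48846],"tip":[-0.34114,-0.18196,0.66699],"effort":[5.59231,-8.79899,-4.20807,1.30255]}
{"k":22,"q":[1.52178,1.76524,2.4087,-1.80307],"qd":[0.12544,2.10317,2.24027,-2.31416],"tip":[-0.33585,-0.19278,0.65003],"effort":[5.83282,-9.14437,-4.21029,1.41456]}
{"k":23,"q":[1.52394,1.79607,2.44084,-1.83655],"qd":[0.15989,2.00854,2.04813,-2.15619],"tip":[-0.33057,-0.2028,0.63382],"effort":[6.02754,-9.3927,-4.2079,1.51983]}
{"k":24,"q":[1.52659,1.82549,2.47028,-1.86777],"qd":[0.18989,1.91443,1.88078,-2.0129],"tip":[-0.32535,-0.21202,0.61833],"effort":[6.18598,-9.56729,-4.20243,1.61789]}
{"k":25,"q":[1.52965,1.85351,2.49738,-1.89694],"qd":[0.21542,1.82143,1.73451,-1.88268],"tip":[-0.32021,-0.22047,0.60357],"effort":[6.31571,-9.68596,-4.1949,1.70852]}
{"k":26,"q":[1.53306,1.88014,2.52243,-1.92425],"qd":[0.23665,1.73003,1.6061,-1.76406],"tip":[-0.31518,-0.22817,0.58952],"effort":[6.42268,-9.76226,-4.18597,1.79176]}
{"k":27,"q":[1.53676,1.90542,2.54566,-1.94987],"qd":[0.25385,1.64064,1.4928,-1.65571],"tip":[-0.31027,-0.23516,0.57616],"effort":[6.51154,-9.80655,-4.17606,1.86779]}
{"k":28,"q":[1.54068,1.92938,2.56729,-1.97393],"qd":[0.26733,1.55357,1.39226,-1.55645],"tip":[-0.30551,-0.24149,0.56346],"effort":[6.58594,-9.82667,-4.16542,1.93689]}
{"k":29,"q":[1.54478,1.95205,2.5875,-1.99656],"qd":[0.27744,1.46907,1.30252,-1.46523],"tip":[-0.30091,-0.24719,0.55141],"effort":[6.6487,-9.8286,-4.15422,1.99943]}
{"k":30,"q":[1.549,1.97347,2.60643,-2.01789],"qd":[0.28454,1.38733,1.2219,-1.38115],"tip":[-0.29649,-0.25231,0.53998]}


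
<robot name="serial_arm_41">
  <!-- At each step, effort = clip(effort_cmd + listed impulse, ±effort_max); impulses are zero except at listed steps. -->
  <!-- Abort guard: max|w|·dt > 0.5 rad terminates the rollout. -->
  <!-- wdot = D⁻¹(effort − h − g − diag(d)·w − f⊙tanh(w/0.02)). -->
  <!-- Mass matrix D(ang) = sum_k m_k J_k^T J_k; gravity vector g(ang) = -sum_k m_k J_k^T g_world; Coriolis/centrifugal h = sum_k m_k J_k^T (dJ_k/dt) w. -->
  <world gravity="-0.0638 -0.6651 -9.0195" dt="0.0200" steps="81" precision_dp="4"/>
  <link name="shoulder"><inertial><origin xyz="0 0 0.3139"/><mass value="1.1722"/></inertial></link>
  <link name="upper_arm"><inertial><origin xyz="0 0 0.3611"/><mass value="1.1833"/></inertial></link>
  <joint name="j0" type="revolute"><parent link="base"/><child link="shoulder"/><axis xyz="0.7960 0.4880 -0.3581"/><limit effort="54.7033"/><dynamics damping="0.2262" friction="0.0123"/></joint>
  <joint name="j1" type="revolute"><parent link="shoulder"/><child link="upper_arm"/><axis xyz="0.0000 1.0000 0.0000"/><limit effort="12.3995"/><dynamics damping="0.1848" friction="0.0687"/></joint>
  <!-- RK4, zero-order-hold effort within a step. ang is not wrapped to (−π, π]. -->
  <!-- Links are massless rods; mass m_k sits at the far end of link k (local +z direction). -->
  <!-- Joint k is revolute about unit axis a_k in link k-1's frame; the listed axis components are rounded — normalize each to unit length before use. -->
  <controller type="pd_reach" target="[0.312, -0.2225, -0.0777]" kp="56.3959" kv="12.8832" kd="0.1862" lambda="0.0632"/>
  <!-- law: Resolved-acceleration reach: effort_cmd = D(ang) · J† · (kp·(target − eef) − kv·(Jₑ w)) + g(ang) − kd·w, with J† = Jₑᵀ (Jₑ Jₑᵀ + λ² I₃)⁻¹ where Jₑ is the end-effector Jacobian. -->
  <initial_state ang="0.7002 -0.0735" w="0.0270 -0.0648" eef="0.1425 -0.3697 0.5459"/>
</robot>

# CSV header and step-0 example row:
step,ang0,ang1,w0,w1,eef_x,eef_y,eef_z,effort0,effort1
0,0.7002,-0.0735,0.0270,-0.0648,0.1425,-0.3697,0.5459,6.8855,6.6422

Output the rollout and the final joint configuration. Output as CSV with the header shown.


step,ang0,ang1,w0,w1,eef_x,eef_y,eef_z,effort0,effort1
1,0.7035,-0.0671,0.3064,0.6939,0.1451,-0.3718,0.5439,3.3701,4.5326
2,0.7117,-0.0478,0.5113,1.2368,0.1526,-0.3769,0.5385,0.6218,3.0184
3,0.7233,-0.0190,0.6510,1.6456,0.1636,-0.3842,0.5303,-1.5382,1.9036
4,0.7372,0.0171,0.7380,1.9663,0.1770,-0.3927,0.5197,-3.2468,1.0624
5,0.7524,0.0590,0.7845,2.2265,0.1922,-0.4017,0.5069,-4.6078,0.4100
6,0.7683,0.1057,0.8011,2.4428,0.2085,-0.4106,0.4922,-5.6999,-0.1112
7,0.7843,0.1563,0.7966,2.6253,0.2255,-0.4191,0.4758,-6.5824,-0.5405
8,0.8000,0.2104,0.7778,2.7797,0.2429,-0.4267,0.4578,-7.2998,-0.9048
9,0.8152,0.2672,0.7500,2.9094,0.2603,-0.4333,0.4383,-7.8857,-1.2226
10,0.8299,0.3265,0.7173,3.0165,0.2774,-0.4385,0.4176,-8.3650,-1.5060
11,0.8439,0.3877,0.6826,3.1017,0.2941,-0.4423,0.3958,-8.7564,-1.7631
12,0.8572,0.4503,0.6481,3.1656,0.3101,-0.4446,0.3731,-9.0738,-1.9986
13,0.8698,0.5141,0.6150,3.2084,0.3252,-0.4453,0.3497,-9.3277,-2.2151
14,0.8818,0.5784,0.5844,3.2304,0.3392,-0.4445,0.3257,-9.5260,-2.4136
15,0.8932,0.6431,0.5567,3.2319,0.3520,-0.4422,0.3014,-9.6747,-2.5939
16,0.9041,0.7075,0.5322,3.2134,0.3635,-0.4385,0.2771,-9.7789,-2.7552
17,0.9145,0.7714,0.5107,3.1759,0.3736,-0.4335,0.2528,-9.8427,-2.8964
18,0.9245,0.8344,0.4921,3.1204,0.3822,-0.4274,0.2289,-9.8698,-3.0164
19,0.9342,0.8960,0.4760,3.0485,0.3894,-0.4203,0.2055,-9.8637,-3.1142
20,0.9436,0.9561,0.4619,2.9617,0.3952,-0.4124,0.1828,-9.8279,-3.1894
21,0.9527,1.0144,0.4494,2.8621,0.3996,-0.4038,0.1609,-9.7660,-3.2417
22,0.9616,1.0705,0.4379,2.7517,0.4027,-0.3948,0.1400,-9.6814,-3.2716
23,0.9703,1.1244,0.4270,2.6326,0.4047,-0.3854,0.1202,-9.5776,-3.2800
24,0.9787,1.1758,0.4162,2.5071,0.4057,-0.3759,0.1015,-9.4581,-3.2682
25,0.9869,1.2246,0.4051,2.3771,0.4057,-0.3663,0.0839,-9.3262,-3.2381
26,0.9949,1.2708,0.3934,2.2446,0.4050,-0.3569,0.0676,-9.1852,-3.1916
27,1.0027,1.3144,0.3809,2.1115,0.4036,-0.3475,0.0525,-9.0379,-3.1311
28,1.0102,1.3553,0.3674,1.9794,0.4017,-0.3385,0.0386,-8.8871,-3.0589
29,1.0174,1.3936,0.3529,1.8495,0.3994,-0.3298,0.0258,-8.7351,-2.9774
30,1.0243,1.4293,0.3374,1.7231,0.3967,-0.3214,0.0141,-8.5838,-2.8888
31,1.0309,1.4626,0.3210,1.6010,0.3939,-0.3134,0.0034,-8.4349,-2.7953
32,1.0372,1.4934,0.3038,1.4840,0.3909,-0.3059,-0.0063,-8.2899,-2.6987
33,1.0431,1.5220,0.2860,1.3726,0.3879,-0.2988,-0.0151,-8.1498,-2.6008
34,1.0486,1.5484,0.2677,1.2671,0.3849,-0.2921,-0.0230,-8.0155,-2.5031
35,1.0538,1.5728,0.2492,1.1677,0.3819,-0.2859,-0.0301,-7.8874,-2.4067
36,1.0586,1.5952,0.2307,1.0744,0.3790,-0.2801,-0.0366,-7.7659,-2.3127
37,1.0630,1.6158,0.2124,0.9873,0.3762,-0.2746,-0.0423,-7.6513,-2.2219
38,1.0671,1.6348,0.1944,0.9061,0.3735,-0.2696,-0.0475,-7.5437,-2.1349
39,1.0708,1.6521,0.1769,0.8307,0.3709,-0.2650,-0.0521,-7.4430,-2.0520
40,1.0742,1.6681,0.1601,0.7609,0.3685,-0.2607,-0.0563,-7.3490,-1.9737
41,1.0773,1.6826,0.1441,0.6965,0.3662,-0.2568,-0.0600,-7.2616,-1.9000
42,1.0800,1.6960,0.1289,0.6370,0.3641,-0.2531,-0.0633,-7.1805,-1.8310
43,1.0824,1.7082,0.1147,0.5823,0.3621,-0.2498,-0.0662,-7.1055,-1.7668
44,1.0846,1.7193,0.1013,0.5320,0.3602,-0.2467,-0.0688,-7.0363,-1.7071
45,1.0865,1.7295,0.0890,0.4858,0.3585,-0.2439,-0.0711,-6.9725,-1.6519
46,1.0882,1.7388,0.0776,0.4434,0.3570,-0.2413,-0.0732,-6.9138,-1.6010
47,1.0896,1.7473,0.0672,0.4046,0.3555,-0.2389,-0.0750,-6.8600,-1.5542
48,1.0909,1.7550,0.0578,0.3691,0.3542,-0.2368,-0.0766,-6.8106,-1.5112
49,1.0920,1.7621,0.0492,0.3367,0.3530,-0.2348,-0.0781,-6.7655,-1.4719
50,1.0929,1.7685,0.0415,0.3070,0.3519,-0.2330,-0.0794,-6.7243,-1.4360
51,1.0936,1.7744,0.0347,0.2799,0.3509,-0.2313,-0.0805,-6.6867,-1.4032
52,1.0943,1.7797,0.0286,0.2551,0.3500,-0.2298,-0.0815,-6.6526,-1.3734
53,1.0948,1.7846,0.0233,0.2324,0.3491,-0.2284,-0.0823,-6.6218,-1.3463
54,1.0952,1.7891,0.0187,0.2118,0.3483,-0.2271,-0.0831,-6.5939,-1.3217
55,1.0955,1.7931,0.0148,0.1929,0.3476,-0.2260,-0.0838,-6.5689,-1.2994
56,1.0958,1.7968,0.0114,0.1757,0.3470,-0.2249,-0.0844,-6.5464,-1.2791
57,1.0960,1.8002,0.0086,0.1600,0.3464,-0.2239,-0.0849,-6.5264,-1.2608
58,1.0962,1.8032,0.0062,0.1456,0.3459,-0.2231,-0.0854,-6.5084,-1.2443
59,1.0963,1.8060,0.0043,0.1325,0.3455,-0.2223,-0.0858,-6.4924,-1.2293
60,1.0963,1.8085,0.0026,0.1206,0.3450,-0.2215,-0.0862,-6.4780,-1.2158
61,1.0964,1.8108,0.0013,0.1098,0.3446,-0.2209,-0.0865,-6.4651,-1.2035
62,1.0964,1.8129,0.0002,0.0999,0.3443,-0.2202,-0.0868,-6.4535,-1.1925
63,1.0964,1.8148,-0.0007,0.0909,0.3440,-0.2197,-0.0870,-6.4430,-1.1825
64,1.0964,1.8166,-0.0015,0.0827,0.3437,-0.2192,-0.0873,-6.4336,-1.1736
65,1.0963,1.8182,-0.0021,0.0753,0.3434,-0.2187,-0.0875,-6.4251,-1.1655
66,1.0963,1.8196,-0.0025,0.0685,0.3432,-0.2183,-0.0876,-6.4174,-1.1582
67,1.0962,1.8209,-0.0029,0.0624,0.3430,-0.2179,-0.0878,-6.4104,-1.1516
68,1.0962,1.8221,-0.0032,0.0568,0.3428,-0.2176,-0.0879,-6.4041,-1.1457
69,1.0961,1.8232,-0.0034,0.0518,0.3426,-0.2173,-0.0880,-6.3984,-1.1405
70,1.0960,1.8242,-0.0036,0.0473,0.3424,-0.2170,-0.0882,-6.3932,-1.1359
71,1.0960,1.8251,-0.0038,0.0432,0.3423,-0.2167,-0.0882,-6.3885,-1.1318
72,1.0959,1.8259,-0.0038,0.0396,0.3422,-0.2164,-0.0883,-6.3842,-1.1283
73,1.0958,1.8267,-0.0039,0.0363,0.3420,-0.2162,-0.0884,-6.3803,-1.1253
74,1.0957,1.8274,-0.0040,0.0335,0.3419,-0.2160,-0.0885,-6.3767,-1.1227
75,1.0956,1.8280,-0.0040,0.0310,0.3418,-0.2158,-0.0885,-6.3735,-1.1207
76,1.0956,1.8286,-0.0040,0.0288,0.3417,-0.2156,-0.0886,-6.3705,-1.1191
77,1.0955,1.8292,-0.0041,0.0268,0.3416,-0.2155,-0.0886,-6.3677,-1.1179
78,1.0954,1.8297,-0.0041,0.0251,0.3416,-0.2153,-0.0887,-6.3652,-1.1170
79,1.0953,1.8302,-0.0041,0.0237,0.3415,-0.2152,-0.0887,-6.3629,-1.1163
80,1.0952,1.8306,-0.0041,0.0224,0.3414,-0.2150,-0.0887,-6.3607,-1.1160
81,1.0952,1.8311,-0.0040,0.0212,0.3414,-0.2149,-0.0888,,
# final ang (rad): 1.0952 1.8311


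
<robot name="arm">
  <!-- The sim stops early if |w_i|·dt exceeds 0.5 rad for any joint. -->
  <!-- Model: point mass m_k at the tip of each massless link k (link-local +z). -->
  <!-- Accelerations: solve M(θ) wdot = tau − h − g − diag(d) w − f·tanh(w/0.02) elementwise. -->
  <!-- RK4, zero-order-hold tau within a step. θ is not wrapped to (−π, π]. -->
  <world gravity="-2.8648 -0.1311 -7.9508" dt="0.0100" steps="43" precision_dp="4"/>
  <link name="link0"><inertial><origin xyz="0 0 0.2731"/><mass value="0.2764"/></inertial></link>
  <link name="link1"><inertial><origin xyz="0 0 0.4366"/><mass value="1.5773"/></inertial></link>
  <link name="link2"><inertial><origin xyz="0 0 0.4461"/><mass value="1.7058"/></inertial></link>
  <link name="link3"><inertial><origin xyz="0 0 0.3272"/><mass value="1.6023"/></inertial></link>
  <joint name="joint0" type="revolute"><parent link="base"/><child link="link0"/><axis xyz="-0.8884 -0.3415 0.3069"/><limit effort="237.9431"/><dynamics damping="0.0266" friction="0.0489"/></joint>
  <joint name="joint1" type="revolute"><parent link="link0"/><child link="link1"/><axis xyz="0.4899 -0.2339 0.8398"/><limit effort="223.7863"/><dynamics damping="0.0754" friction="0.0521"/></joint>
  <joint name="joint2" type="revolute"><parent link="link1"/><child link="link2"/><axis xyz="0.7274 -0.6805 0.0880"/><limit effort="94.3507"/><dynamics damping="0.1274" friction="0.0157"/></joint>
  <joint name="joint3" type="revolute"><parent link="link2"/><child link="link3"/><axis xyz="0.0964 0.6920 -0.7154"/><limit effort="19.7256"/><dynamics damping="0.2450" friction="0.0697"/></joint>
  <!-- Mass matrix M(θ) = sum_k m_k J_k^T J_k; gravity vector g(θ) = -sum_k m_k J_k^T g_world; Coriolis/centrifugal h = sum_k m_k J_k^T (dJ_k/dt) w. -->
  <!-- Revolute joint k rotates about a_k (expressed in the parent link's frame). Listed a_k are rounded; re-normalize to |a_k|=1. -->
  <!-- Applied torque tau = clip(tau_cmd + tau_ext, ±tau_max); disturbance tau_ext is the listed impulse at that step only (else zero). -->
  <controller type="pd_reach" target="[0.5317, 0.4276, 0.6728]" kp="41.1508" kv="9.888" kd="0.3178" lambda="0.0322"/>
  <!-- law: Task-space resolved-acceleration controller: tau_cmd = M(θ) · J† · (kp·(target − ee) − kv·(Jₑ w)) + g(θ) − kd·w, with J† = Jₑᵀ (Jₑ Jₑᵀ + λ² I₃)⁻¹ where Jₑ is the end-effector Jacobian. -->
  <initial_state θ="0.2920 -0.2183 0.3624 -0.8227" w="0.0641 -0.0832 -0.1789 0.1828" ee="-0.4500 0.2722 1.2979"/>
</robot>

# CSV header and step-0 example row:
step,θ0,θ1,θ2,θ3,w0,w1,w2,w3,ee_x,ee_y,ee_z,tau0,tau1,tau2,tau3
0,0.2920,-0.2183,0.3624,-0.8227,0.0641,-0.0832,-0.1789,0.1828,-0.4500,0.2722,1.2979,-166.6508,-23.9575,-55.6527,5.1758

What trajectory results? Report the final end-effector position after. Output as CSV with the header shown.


step,θ0,θ1,θ2,θ3,w0,w1,w2,w3,ee_x,ee_y,ee_z,tau0,tau1,tau2,tau3
1,0.2870,-0.2300,0.3638,-0.8310,-1.0491,-2.2427,0.4698,-1.8102,-0.4473,0.2749,1.2971,-150.6384,-21.9420,-51.2627,5.4385
2,0.2719,-0.2616,0.3717,-0.8563,-1.9531,-4.0238,1.1001,-3.2147,-0.4408,0.2780,1.2942,-133.5207,-21.3670,-47.0127,5.3319
3,0.2489,-0.3089,0.3857,-0.8932,-2.6351,-5.3951,1.6909,-4.1288,-0.4307,0.2815,1.2896,-116.3082,-21.3147,-42.7518,4.9993
4,0.2200,-0.3680,0.4054,-0.9372,-3.1167,-6.3868,2.2245,-4.6444,-0.4171,0.2852,1.2835,-99.7680,-21.1516,-38.4163,4.5455
5,0.1872,-0.4355,0.4300,-0.9847,-3.4341,-7.0576,2.6873,-4.8519,-0.4003,0.2892,1.2761,-84.3070,-20.5495,-34.0298,4.0464
6,0.1518,-0.5082,0.4589,-1.0332,-3.6244,-7.4728,3.0714,-4.8313,-0.3806,0.2934,1.2675,-70.0721,-19.4005,-29.6673,3.5529
7,0.1151,-0.5842,0.4912,-1.0807,-3.7193,-7.6925,3.3751,-4.6481,-0.3581,0.2977,1.2579,-57.0799,-17.7216,-25.4196,3.0946
8,0.0777,-0.6615,0.5261,-1.1257,-3.7434,-7.7666,3.6016,-4.3537,-0.3334,0.3020,1.2473,-45.3006,-15.5876,-21.3711,2.6857
9,0.0405,-0.7390,0.5630,-1.1674,-3.7153,-7.7349,3.7564,-3.9878,-0.3066,0.3062,1.2359,-34.6921,-13.0917,-17.5876,2.3300
10,0.0036,-0.8159,0.6010,-1.2053,-3.6485,-7.6278,3.8462,-3.5810,-0.2782,0.3103,1.2237,-25.2087,-10.3280,-14.1134,2.0253
11,-0.0324,-0.8913,0.6397,-1.2389,-3.5528,-7.4685,3.8783,-3.1571,-0.2484,0.3141,1.2109,-16.7996,-7.3826,-10.9719,1.7661
12,-0.0673,-0.9650,0.6784,-1.2684,-3.4356,-7.2740,3.8598,-2.7346,-0.2175,0.3178,1.1975,-9.4064,-4.3311,-8.1690,1.5456
13,-0.1010,-1.0367,0.7167,-1.2937,-3.3023,-7.0569,3.7976,-2.3271,-0.1860,0.3211,1.1837,-2.9636,-1.2383,-5.6968,1.3574
14,-0.1333,-1.1060,0.7541,-1.3150,-3.1571,-6.8264,3.6984,-1.9447,-0.1539,0.3242,1.1694,2.6004,1.8417,-3.5376,1.1952
15,-0.1640,-1.1731,0.7905,-1.3327,-3.0034,-6.5890,3.5684,-1.5939,-0.1216,0.3270,1.1548,7.3603,4.8643,-1.6676,1.0541
16,-0.1933,-1.2377,0.8254,-1.3471,-2.8437,-6.3492,3.4136,-1.2785,-0.0893,0.3295,1.1399,11.3915,7.7937,-0.0595,0.9297
17,-0.2209,-1.3000,0.8586,-1.3585,-2.6803,-6.1102,3.2396,-1.0001,-0.0571,0.3317,1.1247,14.7677,10.6013,1.3150,0.8185
18,-0.2468,-1.3599,0.8901,-1.3672,-2.5150,-5.8741,3.0516,-0.7582,-0.0253,0.3337,1.1094,17.5593,13.2653,2.4836,0.7177
19,-0.2712,-1.4175,0.9196,-1.3738,-2.3494,-5.6421,2.8541,-0.5512,0.0061,0.3355,1.0939,19.8323,15.7691,3.4719,0.6254
20,-0.2938,-1.4727,0.9471,-1.3784,-2.1848,-5.4150,2.6513,-0.3762,0.0369,0.3371,1.0783,21.6476,18.1009,4.3032,0.5397
21,-0.3148,-1.5257,0.9725,-1.3814,-2.0224,-5.1932,2.4471,-0.2301,0.0670,0.3385,1.0627,23.0610,20.2526,4.9977,0.4596
22,-0.3343,-1.5766,0.9960,-1.3831,-1.8632,-4.9767,2.2445,-0.1095,0.0963,0.3399,1.0470,24.1230,22.2195,5.5728,0.3843
23,-0.3521,-1.6253,1.0174,-1.3837,-1.7080,-4.7655,2.0457,-0.0128,0.1248,0.3411,1.0314,24.8816,23.9987,6.0415,0.3146
24,-0.3684,-1.6719,1.0369,-1.3836,-1.5556,-4.5584,1.8444,0.0338,0.1524,0.3423,1.0159,25.4153,25.5797,6.3993,0.2678
25,-0.3832,-1.7164,1.0543,-1.3832,-1.4079,-4.3566,1.6495,0.0590,0.1790,0.3434,1.0005,25.7204,26.9762,6.6709,0.2280
26,-0.3966,-1.7590,1.0699,-1.3825,-1.2662,-4.1603,1.4661,0.0790,0.2046,0.3444,0.9852,25.8110,28.1966,6.8721,0.1870
27,-0.4086,-1.7996,1.0837,-1.3816,-1.1309,-3.9696,1.2952,0.0954,0.2292,0.3454,0.9700,25.7192,29.2449,7.0084,0.1460
28,-0.4192,-1.8384,1.0958,-1.3806,-1.0023,-3.7843,1.1371,0.1085,0.2528,0.3465,0.9551,25.4734,30.1262,7.0837,0.1063
29,-0.4286,-1.8753,1.1064,-1.3795,-0.8805,-3.6043,0.9918,0.1190,0.2753,0.3475,0.9404,25.0982,30.8470,7.1015,0.0692
30,-0.4369,-1.9105,1.1157,-1.3782,-0.7658,-3.4295,0.8594,0.1271,0.2968,0.3485,0.9260,24.6149,31.4146,7.0647,0.0360
31,-0.4440,-1.9439,1.1236,-1.3769,-0.6581,-3.2600,0.7396,0.1332,0.3173,0.3496,0.9119,24.0418,31.8373,6.9763,0.0076
32,-0.4501,-1.9757,1.1305,-1.3756,-0.5575,-3.0957,0.6318,0.1375,0.3367,0.3508,0.8981,23.3951,32.1239,6.8389,-0.0151
33,-0.4552,-2.0059,1.1363,-1.3742,-0.4639,-2.9367,0.5356,0.1400,0.3551,0.3519,0.8847,22.6885,32.2834,6.6555,-0.0315
34,-0.4594,-2.0344,1.1412,-1.3728,-0.3771,-2.7829,0.4503,0.1408,0.3725,0.3531,0.8716,21.9341,32.3254,6.4291,-0.0411
35,-0.4627,-2.0615,1.1453,-1.3714,-0.2971,-2.6344,0.3753,0.1402,0.3889,0.3544,0.8589,21.1425,32.2594,6.1629,-0.0437
36,-0.4653,-2.0871,1.1488,-1.3700,-0.2237,-2.4911,0.3097,0.1380,0.4044,0.3557,0.8467,20.3230,32.0949,5.8604,-0.0391
37,-0.4672,-2.1114,1.1516,-1.3687,-0.1566,-2.3529,0.2529,0.1344,0.4189,0.3570,0.8348,19.4837,31.8415,5.5249,-0.0275
38,-0.4685,-2.1342,1.1538,-1.3674,-0.0957,-2.2199,0.2040,0.1295,0.4325,0.3584,0.8234,18.6316,31.5086,5.1603,-0.0090
39,-0.4692,-2.1558,1.1557,-1.3661,-0.0406,-2.0919,0.1623,0.1234,0.4452,0.3598,0.8125,17.7730,31.1050,4.7702,0.0161
40,-0.4693,-2.1761,1.1571,-1.3649,0.0087,-1.9688,0.1273,0.1167,0.4571,0.3613,0.8019,16.9153,30.6398,4.3588,0.0471
41,-0.4690,-2.1952,1.1582,-1.3638,0.0522,-1.8506,0.0988,0.1106,0.4681,0.3628,0.7918,16.0666,30.1213,3.9303,0.0833
42,-0.4683,-2.2131,1.1591,-1.3627,0.0907,-1.7372,0.0754,0.1032,0.4784,0.3643,0.7822,15.2269,29.5574,3.4874,0.1248
43,-0.4672,-2.2299,1.1597,-1.3617,0.1244,-1.6284,0.0563,0.0947,0.4878,0.3659,0.7730,,,,
# final ee position (m): 0.4878 0.3659 0.7730


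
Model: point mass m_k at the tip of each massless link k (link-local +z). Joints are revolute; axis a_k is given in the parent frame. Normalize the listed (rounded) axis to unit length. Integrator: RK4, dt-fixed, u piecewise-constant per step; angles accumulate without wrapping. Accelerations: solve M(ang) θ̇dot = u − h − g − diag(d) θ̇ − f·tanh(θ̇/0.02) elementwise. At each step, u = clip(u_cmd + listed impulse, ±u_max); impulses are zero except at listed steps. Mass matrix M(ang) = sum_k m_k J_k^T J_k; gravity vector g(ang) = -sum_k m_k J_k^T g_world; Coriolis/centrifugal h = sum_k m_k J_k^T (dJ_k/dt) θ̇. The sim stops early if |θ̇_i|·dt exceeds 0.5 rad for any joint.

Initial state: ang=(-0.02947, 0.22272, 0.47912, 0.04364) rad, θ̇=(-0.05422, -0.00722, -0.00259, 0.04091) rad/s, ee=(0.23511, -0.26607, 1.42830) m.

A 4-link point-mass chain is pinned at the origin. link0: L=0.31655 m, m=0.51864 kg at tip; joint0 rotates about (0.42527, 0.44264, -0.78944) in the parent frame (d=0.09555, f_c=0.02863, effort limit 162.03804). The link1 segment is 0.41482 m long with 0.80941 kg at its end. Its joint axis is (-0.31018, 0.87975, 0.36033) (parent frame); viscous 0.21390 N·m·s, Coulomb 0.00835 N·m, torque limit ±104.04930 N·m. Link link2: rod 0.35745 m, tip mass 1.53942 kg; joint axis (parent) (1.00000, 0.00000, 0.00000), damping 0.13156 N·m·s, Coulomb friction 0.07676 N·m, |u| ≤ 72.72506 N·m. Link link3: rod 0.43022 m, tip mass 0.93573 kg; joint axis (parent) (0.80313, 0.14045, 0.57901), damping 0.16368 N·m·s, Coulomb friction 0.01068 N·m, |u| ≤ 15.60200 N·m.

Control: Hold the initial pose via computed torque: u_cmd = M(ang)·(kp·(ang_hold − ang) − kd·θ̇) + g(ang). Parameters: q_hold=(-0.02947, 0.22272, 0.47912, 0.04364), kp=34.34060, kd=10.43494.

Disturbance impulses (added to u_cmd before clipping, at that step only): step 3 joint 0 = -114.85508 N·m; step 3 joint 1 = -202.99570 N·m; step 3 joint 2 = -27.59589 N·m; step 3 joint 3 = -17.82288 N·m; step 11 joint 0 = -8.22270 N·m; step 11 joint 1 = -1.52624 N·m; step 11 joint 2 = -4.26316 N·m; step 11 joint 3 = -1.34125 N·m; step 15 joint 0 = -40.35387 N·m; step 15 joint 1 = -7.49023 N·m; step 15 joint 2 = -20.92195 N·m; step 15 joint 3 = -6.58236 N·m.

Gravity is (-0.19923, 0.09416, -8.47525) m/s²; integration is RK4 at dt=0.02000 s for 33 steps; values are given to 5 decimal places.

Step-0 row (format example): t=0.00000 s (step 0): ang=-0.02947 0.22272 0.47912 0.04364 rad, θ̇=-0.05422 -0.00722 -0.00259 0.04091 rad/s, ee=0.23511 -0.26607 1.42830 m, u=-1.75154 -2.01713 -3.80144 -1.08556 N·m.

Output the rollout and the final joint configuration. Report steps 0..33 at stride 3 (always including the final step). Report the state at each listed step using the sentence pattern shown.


t=0.06000 s (step 3): ang=-0.03173 0.22242 0.47913 0.04481 rad, θ̇=-0.02299 -0.00368 -0.00020 0.00709 rad/s, ee=0.23391 -0.26479 1.42864 m, u=-116.95700 -104.04930 -31.54724 -15.60200 N·m.
t=0.12000 s (step 6): ang=-0.12541 0.21356 0.59133 -0.08353 rad, θ̇=-1.24625 -0.20471 1.19746 -1.26106 rad/s, ee=0.17887 -0.23768 1.43086 m, u=16.04468 13.28168 0.56230 1.04264 N·m.
t=0.18000 s (step 9): ang=-0.17106 0.20390 0.62642 -0.11588 rad, θ̇=-0.36671 -0.11016 0.15311 -0.05835 rad/s, ee=0.14871 -0.22397 1.43209 m, u=8.77137 7.14312 -1.47334 0.14341 N·m.
t=0.24000 s (step 12): ang=-0.18001 0.20022 0.62506 -0.11040 rad, θ̇=-0.05984 -0.01314 -0.11364 0.14827 rad/s, ee=0.14120 -0.22027 1.43334 m, u=5.84009 3.70697 -2.01233 -0.10959 N·m.
t=0.30000 s (step 15): ang=-0.17518 0.20130 0.61502 -0.10024 rad, θ̇=0.19207 0.04359 -0.20459 0.17973 rad/s, ee=0.14436 -0.21923 1.43444 m, u=-38.13697 -6.33430 -24.19151 -7.13459 N·m.
t=0.36000 s (step 18): ang=-0.18270 0.20517 0.60552 -0.09188 rad, θ̇=-0.02214 0.07260 -0.18724 0.15410 rad/s, ee=0.14452 -0.20746 1.43738 m, u=6.38163 0.72908 -0.70182 0.21418 N·m.
t=0.42000 s (step 21): ang=-0.17618 0.20966 0.59351 -0.08255 rad, θ̇=0.21265 0.07577 -0.20616 0.15335 rad/s, ee=0.15174 -0.20403 1.43873 m, u=2.49961 -0.71033 -2.44967 -0.36485 N·m.
t=0.48000 s (step 24): ang=-0.16008 0.21410 0.58141 -0.07377 rad, θ̇=0.30932 0.07126 -0.19586 0.14006 rad/s, ee=0.16348 -0.20750 1.43857 m, u=0.01491 -1.63458 -3.53195 -0.72953 N·m.
t=0.54000 s (step 27): ang=-0.14072 0.21813 0.57032 -0.06586 rad, θ̇=0.32809 0.06270 -0.17360 0.12479 rad/s, ee=0.17643 -0.21427 1.43751 m, u=-1.52425 -2.20840 -4.17304 -0.95193 N·m.
t=0.60000 s (step 30): ang=-0.12160 0.22159 0.56074 -0.05887 rad, θ̇=0.30565 0.05237 -0.14642 0.10929 rad/s, ee=0.18872 -0.22217 1.43597 m, u=-2.43163 -2.53331 -4.53262 -1.08235 N·m.
t=0.66000 s (step 33): ang=-0.10446 0.22442 0.55281 -0.05279 rad, θ̇=0.26447 0.04180 -0.11885 0.09457 rad/s, ee=0.19946 -0.23000 1.43425 m.
final ang (rad): -0.10446 0.22442 0.55281 -0.05279
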